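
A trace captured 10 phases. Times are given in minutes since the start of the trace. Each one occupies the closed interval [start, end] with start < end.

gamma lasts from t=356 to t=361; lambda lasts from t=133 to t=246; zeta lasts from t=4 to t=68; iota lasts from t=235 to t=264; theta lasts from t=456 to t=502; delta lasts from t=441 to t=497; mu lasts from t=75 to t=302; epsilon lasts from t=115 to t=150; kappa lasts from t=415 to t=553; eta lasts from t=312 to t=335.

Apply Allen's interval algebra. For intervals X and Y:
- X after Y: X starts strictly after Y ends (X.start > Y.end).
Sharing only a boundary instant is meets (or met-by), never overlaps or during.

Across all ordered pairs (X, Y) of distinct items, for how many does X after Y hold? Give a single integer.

37

Checking all 90 ordered pairs for relation 'after'; matching pairs in alphabetical order:
(delta, epsilon): delta after epsilon ✓
(delta, eta): delta after eta ✓
(delta, gamma): delta after gamma ✓
(delta, iota): delta after iota ✓
(delta, lambda): delta after lambda ✓
(delta, mu): delta after mu ✓
(delta, zeta): delta after zeta ✓
(epsilon, zeta): epsilon after zeta ✓
(eta, epsilon): eta after epsilon ✓
(eta, iota): eta after iota ✓
(eta, lambda): eta after lambda ✓
(eta, mu): eta after mu ✓
(eta, zeta): eta after zeta ✓
(gamma, epsilon): gamma after epsilon ✓
(gamma, eta): gamma after eta ✓
(gamma, iota): gamma after iota ✓
(gamma, lambda): gamma after lambda ✓
(gamma, mu): gamma after mu ✓
(gamma, zeta): gamma after zeta ✓
(iota, epsilon): iota after epsilon ✓
(iota, zeta): iota after zeta ✓
(kappa, epsilon): kappa after epsilon ✓
(kappa, eta): kappa after eta ✓
(kappa, gamma): kappa after gamma ✓
... plus 13 further pairs not listed.
Count: 37.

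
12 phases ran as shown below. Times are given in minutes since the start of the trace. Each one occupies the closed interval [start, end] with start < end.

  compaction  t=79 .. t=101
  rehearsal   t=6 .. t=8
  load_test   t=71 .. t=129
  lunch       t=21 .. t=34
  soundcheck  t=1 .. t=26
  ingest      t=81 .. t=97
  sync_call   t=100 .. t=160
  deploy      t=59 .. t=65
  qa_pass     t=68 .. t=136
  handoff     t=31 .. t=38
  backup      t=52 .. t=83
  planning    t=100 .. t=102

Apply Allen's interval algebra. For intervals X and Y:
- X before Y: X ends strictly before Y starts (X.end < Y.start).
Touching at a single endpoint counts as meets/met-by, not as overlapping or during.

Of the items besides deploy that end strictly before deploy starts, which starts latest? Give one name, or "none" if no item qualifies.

handoff

Target deploy = [t=59, t=65].
backup [t=52, t=83] → contains → excluded.
compaction [t=79, t=101] → after → excluded.
handoff [t=31, t=38] → before → candidate.
ingest [t=81, t=97] → after → excluded.
load_test [t=71, t=129] → after → excluded.
lunch [t=21, t=34] → before → candidate.
planning [t=100, t=102] → after → excluded.
qa_pass [t=68, t=136] → after → excluded.
rehearsal [t=6, t=8] → before → candidate.
soundcheck [t=1, t=26] → before → candidate.
sync_call [t=100, t=160] → after → excluded.
Among candidates, latest start is t=31 → handoff.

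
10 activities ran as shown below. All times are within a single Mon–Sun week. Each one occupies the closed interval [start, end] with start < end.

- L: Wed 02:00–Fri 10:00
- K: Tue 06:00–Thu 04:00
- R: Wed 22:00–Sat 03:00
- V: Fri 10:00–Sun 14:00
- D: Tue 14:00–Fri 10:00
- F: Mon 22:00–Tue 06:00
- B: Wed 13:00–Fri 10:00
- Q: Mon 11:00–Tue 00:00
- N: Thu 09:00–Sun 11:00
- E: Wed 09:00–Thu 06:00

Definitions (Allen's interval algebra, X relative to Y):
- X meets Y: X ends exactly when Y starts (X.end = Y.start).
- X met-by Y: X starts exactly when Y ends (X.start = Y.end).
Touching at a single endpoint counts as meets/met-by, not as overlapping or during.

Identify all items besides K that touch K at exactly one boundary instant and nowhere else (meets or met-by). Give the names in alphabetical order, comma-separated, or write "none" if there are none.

Target K = [Tue 06:00, Thu 04:00].
B [Wed 13:00, Fri 10:00] → overlapped-by → no.
D [Tue 14:00, Fri 10:00] → overlapped-by → no.
E [Wed 09:00, Thu 06:00] → overlapped-by → no.
F [Mon 22:00, Tue 06:00] → meets → yes.
L [Wed 02:00, Fri 10:00] → overlapped-by → no.
N [Thu 09:00, Sun 11:00] → after → no.
Q [Mon 11:00, Tue 00:00] → before → no.
R [Wed 22:00, Sat 03:00] → overlapped-by → no.
V [Fri 10:00, Sun 14:00] → after → no.
Result: F.

F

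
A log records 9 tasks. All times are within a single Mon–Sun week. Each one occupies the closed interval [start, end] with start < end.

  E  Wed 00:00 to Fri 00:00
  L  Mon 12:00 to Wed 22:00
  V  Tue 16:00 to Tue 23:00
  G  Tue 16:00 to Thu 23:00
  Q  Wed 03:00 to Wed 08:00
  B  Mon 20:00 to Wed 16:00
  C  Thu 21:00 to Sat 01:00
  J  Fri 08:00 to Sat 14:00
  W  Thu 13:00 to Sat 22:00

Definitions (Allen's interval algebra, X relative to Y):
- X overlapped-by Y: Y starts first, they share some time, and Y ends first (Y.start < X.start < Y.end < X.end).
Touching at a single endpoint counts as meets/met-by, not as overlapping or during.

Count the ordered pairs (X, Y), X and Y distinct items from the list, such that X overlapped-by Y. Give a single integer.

Checking all 72 ordered pairs for relation 'overlapped-by'; matching pairs in alphabetical order:
(C, E): C overlapped-by E ✓
(C, G): C overlapped-by G ✓
(E, B): E overlapped-by B ✓
(E, G): E overlapped-by G ✓
(E, L): E overlapped-by L ✓
(G, B): G overlapped-by B ✓
(G, L): G overlapped-by L ✓
(J, C): J overlapped-by C ✓
(W, E): W overlapped-by E ✓
(W, G): W overlapped-by G ✓
Count: 10.

10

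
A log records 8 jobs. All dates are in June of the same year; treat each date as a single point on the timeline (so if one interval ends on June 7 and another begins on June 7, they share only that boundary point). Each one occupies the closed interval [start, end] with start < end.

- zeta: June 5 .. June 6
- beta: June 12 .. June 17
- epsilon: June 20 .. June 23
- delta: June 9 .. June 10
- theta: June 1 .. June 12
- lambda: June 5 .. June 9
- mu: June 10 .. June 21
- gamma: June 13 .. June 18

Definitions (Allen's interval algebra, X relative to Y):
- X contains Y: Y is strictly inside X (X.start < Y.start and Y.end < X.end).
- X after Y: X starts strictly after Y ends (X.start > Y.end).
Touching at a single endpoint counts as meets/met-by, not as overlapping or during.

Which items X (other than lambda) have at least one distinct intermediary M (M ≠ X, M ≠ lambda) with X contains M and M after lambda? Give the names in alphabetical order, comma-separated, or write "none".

Target lambda = [June 5, June 9].
Intermediaries M with M after lambda: beta, epsilon, gamma, mu.
Via beta — items with X contains beta: mu.
Via epsilon — items with X contains epsilon: none.
Via gamma — items with X contains gamma: mu.
Via mu — items with X contains mu: none.
Union: mu.

mu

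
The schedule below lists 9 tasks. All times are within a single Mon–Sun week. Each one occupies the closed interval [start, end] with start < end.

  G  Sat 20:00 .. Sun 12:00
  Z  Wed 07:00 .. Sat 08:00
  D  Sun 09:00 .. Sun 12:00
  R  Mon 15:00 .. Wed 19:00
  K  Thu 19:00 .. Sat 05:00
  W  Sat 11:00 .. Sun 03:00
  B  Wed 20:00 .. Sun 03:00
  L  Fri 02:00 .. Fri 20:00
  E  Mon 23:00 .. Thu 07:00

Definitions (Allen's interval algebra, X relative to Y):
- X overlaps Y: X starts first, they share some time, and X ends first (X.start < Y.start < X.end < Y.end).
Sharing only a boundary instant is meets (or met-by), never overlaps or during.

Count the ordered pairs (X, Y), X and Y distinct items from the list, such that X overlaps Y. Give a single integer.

7

Checking all 72 ordered pairs for relation 'overlaps'; matching pairs in alphabetical order:
(B, G): B overlaps G ✓
(E, B): E overlaps B ✓
(E, Z): E overlaps Z ✓
(R, E): R overlaps E ✓
(R, Z): R overlaps Z ✓
(W, G): W overlaps G ✓
(Z, B): Z overlaps B ✓
Count: 7.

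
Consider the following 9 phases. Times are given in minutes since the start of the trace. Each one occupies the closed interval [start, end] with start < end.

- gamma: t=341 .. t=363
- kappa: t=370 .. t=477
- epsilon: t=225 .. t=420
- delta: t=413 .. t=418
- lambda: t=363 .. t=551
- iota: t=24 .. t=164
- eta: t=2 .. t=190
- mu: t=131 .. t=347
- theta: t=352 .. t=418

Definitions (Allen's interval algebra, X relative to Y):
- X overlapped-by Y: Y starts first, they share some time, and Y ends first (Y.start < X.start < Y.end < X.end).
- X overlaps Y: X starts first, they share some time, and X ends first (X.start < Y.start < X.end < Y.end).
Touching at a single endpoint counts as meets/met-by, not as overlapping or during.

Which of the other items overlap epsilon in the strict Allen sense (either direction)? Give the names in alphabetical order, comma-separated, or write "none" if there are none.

Target epsilon = [t=225, t=420].
delta [t=413, t=418] → during → no.
eta [t=2, t=190] → before → no.
gamma [t=341, t=363] → during → no.
iota [t=24, t=164] → before → no.
kappa [t=370, t=477] → overlapped-by → yes.
lambda [t=363, t=551] → overlapped-by → yes.
mu [t=131, t=347] → overlaps → yes.
theta [t=352, t=418] → during → no.
Result: kappa, lambda, mu.

kappa, lambda, mu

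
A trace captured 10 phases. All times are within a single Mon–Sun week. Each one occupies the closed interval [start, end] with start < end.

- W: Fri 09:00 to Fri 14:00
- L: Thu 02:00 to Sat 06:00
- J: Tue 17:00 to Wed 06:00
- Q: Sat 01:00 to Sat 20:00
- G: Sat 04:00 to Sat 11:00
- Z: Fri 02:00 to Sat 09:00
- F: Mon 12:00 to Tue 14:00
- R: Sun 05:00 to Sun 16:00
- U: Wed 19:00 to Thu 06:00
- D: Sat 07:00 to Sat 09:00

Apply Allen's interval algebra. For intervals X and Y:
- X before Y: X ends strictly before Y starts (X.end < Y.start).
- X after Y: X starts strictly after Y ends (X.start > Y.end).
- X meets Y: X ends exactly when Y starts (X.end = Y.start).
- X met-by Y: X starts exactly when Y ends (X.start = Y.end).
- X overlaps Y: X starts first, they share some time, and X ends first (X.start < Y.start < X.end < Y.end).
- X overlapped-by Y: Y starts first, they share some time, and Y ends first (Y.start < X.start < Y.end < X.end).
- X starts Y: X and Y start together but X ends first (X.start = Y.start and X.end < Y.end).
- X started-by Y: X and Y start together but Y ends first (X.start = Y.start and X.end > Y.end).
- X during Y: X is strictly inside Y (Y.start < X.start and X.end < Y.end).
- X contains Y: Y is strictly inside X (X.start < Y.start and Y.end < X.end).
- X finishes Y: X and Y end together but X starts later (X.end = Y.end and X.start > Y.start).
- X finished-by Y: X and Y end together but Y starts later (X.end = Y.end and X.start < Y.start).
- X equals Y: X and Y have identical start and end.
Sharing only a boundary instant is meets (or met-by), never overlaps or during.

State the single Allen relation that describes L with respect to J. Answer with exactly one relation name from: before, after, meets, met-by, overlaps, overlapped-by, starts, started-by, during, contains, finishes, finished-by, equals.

L = [Thu 02:00, Sat 06:00]; J = [Tue 17:00, Wed 06:00].
Compare endpoints: L.start > J.start, L.start > J.end, L.end > J.start, L.end > J.end.
That pattern is 'after'.

after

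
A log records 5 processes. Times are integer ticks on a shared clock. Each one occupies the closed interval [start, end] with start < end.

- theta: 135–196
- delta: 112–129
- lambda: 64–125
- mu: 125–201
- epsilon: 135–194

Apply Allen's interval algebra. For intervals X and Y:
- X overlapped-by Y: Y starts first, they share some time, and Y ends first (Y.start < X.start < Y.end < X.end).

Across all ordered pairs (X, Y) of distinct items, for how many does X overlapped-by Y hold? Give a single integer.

2

Checking all 20 ordered pairs for relation 'overlapped-by'; matching pairs in alphabetical order:
(delta, lambda): delta overlapped-by lambda ✓
(mu, delta): mu overlapped-by delta ✓
Count: 2.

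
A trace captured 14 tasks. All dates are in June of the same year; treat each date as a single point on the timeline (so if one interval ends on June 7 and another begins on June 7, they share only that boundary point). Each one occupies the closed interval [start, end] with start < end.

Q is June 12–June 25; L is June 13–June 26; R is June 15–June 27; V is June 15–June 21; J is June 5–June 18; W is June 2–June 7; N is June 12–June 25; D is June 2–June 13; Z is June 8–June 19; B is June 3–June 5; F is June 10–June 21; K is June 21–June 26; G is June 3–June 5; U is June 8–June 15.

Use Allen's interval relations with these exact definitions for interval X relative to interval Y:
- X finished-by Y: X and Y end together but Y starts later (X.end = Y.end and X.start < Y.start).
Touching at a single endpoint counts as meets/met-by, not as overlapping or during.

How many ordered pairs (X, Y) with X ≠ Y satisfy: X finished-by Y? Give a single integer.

Checking all 182 ordered pairs for relation 'finished-by'; matching pairs in alphabetical order:
(F, V): F finished-by V ✓
(L, K): L finished-by K ✓
Count: 2.

2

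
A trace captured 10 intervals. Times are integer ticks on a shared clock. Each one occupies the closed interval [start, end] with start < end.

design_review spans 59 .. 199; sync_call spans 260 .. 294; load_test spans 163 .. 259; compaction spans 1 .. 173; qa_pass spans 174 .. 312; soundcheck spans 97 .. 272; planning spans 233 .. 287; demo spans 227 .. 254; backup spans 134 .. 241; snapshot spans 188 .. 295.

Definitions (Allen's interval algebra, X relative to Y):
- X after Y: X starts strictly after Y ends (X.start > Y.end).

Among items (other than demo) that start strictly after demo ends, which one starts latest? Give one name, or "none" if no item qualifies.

Target demo = [227, 254].
backup [134, 241] → overlaps → excluded.
compaction [1, 173] → before → excluded.
design_review [59, 199] → before → excluded.
load_test [163, 259] → contains → excluded.
planning [233, 287] → overlapped-by → excluded.
qa_pass [174, 312] → contains → excluded.
snapshot [188, 295] → contains → excluded.
soundcheck [97, 272] → contains → excluded.
sync_call [260, 294] → after → candidate.
Among candidates, latest start is 260 → sync_call.

sync_call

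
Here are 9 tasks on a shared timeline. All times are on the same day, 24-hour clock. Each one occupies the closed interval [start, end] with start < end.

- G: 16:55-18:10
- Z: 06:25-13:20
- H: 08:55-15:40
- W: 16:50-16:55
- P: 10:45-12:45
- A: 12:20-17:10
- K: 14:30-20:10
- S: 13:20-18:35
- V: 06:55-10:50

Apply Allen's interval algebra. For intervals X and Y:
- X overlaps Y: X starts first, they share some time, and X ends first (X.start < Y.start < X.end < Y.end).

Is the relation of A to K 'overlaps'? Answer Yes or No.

Yes

A = [12:20, 17:10], K = [14:30, 20:10].
Actual relation of A to K: overlaps.
Asked whether 'overlaps' holds → Yes.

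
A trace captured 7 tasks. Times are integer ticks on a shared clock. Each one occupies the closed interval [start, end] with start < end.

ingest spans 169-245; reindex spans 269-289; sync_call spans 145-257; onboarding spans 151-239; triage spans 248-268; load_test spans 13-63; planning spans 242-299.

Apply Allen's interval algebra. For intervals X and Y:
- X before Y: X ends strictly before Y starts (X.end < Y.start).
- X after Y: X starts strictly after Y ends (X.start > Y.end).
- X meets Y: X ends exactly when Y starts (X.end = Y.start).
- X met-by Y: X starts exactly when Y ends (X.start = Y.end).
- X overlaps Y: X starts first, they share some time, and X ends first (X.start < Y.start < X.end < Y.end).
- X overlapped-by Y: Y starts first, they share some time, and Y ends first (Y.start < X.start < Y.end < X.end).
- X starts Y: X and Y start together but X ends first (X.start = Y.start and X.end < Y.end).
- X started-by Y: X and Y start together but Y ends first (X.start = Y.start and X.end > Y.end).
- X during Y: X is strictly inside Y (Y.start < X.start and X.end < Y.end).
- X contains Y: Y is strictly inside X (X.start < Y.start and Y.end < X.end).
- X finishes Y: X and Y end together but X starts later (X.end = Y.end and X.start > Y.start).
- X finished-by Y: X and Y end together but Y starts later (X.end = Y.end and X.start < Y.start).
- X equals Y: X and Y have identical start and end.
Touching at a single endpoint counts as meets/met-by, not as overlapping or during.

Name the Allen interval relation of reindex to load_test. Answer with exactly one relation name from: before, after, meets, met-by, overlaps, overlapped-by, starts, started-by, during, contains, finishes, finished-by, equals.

after

reindex = [269, 289]; load_test = [13, 63].
Compare endpoints: reindex.start > load_test.start, reindex.start > load_test.end, reindex.end > load_test.start, reindex.end > load_test.end.
That pattern is 'after'.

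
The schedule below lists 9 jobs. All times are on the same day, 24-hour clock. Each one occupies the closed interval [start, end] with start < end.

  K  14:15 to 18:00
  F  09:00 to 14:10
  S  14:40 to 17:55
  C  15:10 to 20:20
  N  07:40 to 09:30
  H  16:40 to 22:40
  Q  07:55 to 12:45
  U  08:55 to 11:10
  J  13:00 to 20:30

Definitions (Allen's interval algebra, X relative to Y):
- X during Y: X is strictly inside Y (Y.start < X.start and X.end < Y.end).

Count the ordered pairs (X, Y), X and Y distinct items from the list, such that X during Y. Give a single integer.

Checking all 72 ordered pairs for relation 'during'; matching pairs in alphabetical order:
(C, J): C during J ✓
(K, J): K during J ✓
(S, J): S during J ✓
(S, K): S during K ✓
(U, Q): U during Q ✓
Count: 5.

5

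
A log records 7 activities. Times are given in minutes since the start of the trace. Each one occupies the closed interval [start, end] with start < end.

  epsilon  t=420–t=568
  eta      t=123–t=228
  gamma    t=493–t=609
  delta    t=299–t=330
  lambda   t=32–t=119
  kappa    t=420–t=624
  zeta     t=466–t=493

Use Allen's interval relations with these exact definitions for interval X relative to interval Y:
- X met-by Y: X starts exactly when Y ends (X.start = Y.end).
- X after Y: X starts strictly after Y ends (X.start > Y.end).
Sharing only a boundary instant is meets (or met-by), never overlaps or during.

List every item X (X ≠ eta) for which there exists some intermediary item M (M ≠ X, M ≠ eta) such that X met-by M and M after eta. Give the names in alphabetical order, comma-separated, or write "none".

Target eta = [t=123, t=228].
Intermediaries M with M after eta: delta, epsilon, gamma, kappa, zeta.
Via delta — items with X met-by delta: none.
Via epsilon — items with X met-by epsilon: none.
Via gamma — items with X met-by gamma: none.
Via kappa — items with X met-by kappa: none.
Via zeta — items with X met-by zeta: gamma.
Union: gamma.

gamma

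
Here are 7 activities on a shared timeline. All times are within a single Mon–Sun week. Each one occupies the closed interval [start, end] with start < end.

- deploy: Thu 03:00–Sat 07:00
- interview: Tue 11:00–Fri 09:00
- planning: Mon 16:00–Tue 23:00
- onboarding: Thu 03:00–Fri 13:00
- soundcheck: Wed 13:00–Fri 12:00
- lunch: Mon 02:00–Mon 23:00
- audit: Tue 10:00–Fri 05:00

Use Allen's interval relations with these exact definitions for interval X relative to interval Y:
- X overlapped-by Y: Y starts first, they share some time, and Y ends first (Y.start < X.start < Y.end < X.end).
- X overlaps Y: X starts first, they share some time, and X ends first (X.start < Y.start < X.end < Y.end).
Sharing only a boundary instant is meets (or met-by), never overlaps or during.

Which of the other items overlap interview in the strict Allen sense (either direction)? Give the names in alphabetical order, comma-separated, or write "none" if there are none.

audit, deploy, onboarding, planning, soundcheck

Target interview = [Tue 11:00, Fri 09:00].
audit [Tue 10:00, Fri 05:00] → overlaps → yes.
deploy [Thu 03:00, Sat 07:00] → overlapped-by → yes.
lunch [Mon 02:00, Mon 23:00] → before → no.
onboarding [Thu 03:00, Fri 13:00] → overlapped-by → yes.
planning [Mon 16:00, Tue 23:00] → overlaps → yes.
soundcheck [Wed 13:00, Fri 12:00] → overlapped-by → yes.
Result: audit, deploy, onboarding, planning, soundcheck.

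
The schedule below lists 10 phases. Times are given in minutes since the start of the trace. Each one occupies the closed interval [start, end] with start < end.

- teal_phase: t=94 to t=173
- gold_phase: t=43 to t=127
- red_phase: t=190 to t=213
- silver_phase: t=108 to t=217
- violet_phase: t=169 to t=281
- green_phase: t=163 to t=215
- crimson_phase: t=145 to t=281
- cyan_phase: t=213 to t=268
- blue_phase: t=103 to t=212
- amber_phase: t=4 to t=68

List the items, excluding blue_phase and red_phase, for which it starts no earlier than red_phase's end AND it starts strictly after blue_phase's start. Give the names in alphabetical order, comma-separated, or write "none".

cyan_phase

Conditions: its start is no earlier than red_phase's end (X.start >= t=213) AND its start is strictly after blue_phase's start (X.start > t=103).
amber_phase: start t=4 >= t=213? ✗; start t=4 > t=103? ✗ → no.
crimson_phase: start t=145 >= t=213? ✗; start t=145 > t=103? ✓ → no.
cyan_phase: start t=213 >= t=213? ✓; start t=213 > t=103? ✓ → yes.
gold_phase: start t=43 >= t=213? ✗; start t=43 > t=103? ✗ → no.
green_phase: start t=163 >= t=213? ✗; start t=163 > t=103? ✓ → no.
silver_phase: start t=108 >= t=213? ✗; start t=108 > t=103? ✓ → no.
teal_phase: start t=94 >= t=213? ✗; start t=94 > t=103? ✗ → no.
violet_phase: start t=169 >= t=213? ✗; start t=169 > t=103? ✓ → no.
Result: cyan_phase.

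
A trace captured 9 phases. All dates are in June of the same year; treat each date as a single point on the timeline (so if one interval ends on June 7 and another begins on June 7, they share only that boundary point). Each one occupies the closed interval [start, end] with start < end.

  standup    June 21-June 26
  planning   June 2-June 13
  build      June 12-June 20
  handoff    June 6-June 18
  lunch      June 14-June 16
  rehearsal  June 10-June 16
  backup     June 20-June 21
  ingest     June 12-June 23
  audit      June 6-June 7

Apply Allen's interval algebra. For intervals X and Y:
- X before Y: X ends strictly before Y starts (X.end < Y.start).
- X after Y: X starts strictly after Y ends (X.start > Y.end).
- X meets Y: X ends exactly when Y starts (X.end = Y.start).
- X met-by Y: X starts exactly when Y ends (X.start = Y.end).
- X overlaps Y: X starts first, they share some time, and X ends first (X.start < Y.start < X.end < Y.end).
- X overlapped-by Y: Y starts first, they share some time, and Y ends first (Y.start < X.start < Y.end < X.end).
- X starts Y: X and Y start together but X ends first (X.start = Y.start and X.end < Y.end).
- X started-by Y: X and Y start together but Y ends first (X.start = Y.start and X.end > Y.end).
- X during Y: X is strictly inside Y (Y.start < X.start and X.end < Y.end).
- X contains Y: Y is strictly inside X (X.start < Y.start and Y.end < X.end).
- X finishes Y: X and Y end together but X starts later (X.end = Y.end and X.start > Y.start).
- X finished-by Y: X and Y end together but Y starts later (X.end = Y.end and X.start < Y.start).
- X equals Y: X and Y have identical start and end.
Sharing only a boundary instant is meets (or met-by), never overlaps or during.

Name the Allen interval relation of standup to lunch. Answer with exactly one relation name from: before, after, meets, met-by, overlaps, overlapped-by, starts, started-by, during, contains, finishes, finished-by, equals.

standup = [June 21, June 26]; lunch = [June 14, June 16].
Compare endpoints: standup.start > lunch.start, standup.start > lunch.end, standup.end > lunch.start, standup.end > lunch.end.
That pattern is 'after'.

after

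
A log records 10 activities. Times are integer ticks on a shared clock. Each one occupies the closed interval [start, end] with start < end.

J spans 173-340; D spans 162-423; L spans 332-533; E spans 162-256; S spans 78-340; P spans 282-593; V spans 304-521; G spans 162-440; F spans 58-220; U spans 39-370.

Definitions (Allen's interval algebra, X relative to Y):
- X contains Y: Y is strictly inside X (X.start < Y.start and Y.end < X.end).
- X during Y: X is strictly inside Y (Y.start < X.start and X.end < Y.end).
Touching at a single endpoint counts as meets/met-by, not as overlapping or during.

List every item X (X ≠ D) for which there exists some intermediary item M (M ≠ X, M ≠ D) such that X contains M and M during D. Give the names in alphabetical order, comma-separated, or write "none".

Target D = [162, 423].
Intermediaries M with M during D: J.
Via J — items with X contains J: G, U.
Union: G, U.

G, U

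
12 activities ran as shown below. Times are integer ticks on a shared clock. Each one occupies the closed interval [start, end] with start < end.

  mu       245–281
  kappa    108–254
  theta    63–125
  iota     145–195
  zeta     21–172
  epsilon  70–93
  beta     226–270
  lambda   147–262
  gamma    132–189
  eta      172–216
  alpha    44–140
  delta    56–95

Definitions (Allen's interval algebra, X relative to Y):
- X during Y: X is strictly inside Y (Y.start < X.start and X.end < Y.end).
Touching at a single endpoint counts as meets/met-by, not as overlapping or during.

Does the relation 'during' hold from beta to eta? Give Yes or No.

No

beta = [226, 270], eta = [172, 216].
Actual relation of beta to eta: after.
Asked whether 'during' holds → No.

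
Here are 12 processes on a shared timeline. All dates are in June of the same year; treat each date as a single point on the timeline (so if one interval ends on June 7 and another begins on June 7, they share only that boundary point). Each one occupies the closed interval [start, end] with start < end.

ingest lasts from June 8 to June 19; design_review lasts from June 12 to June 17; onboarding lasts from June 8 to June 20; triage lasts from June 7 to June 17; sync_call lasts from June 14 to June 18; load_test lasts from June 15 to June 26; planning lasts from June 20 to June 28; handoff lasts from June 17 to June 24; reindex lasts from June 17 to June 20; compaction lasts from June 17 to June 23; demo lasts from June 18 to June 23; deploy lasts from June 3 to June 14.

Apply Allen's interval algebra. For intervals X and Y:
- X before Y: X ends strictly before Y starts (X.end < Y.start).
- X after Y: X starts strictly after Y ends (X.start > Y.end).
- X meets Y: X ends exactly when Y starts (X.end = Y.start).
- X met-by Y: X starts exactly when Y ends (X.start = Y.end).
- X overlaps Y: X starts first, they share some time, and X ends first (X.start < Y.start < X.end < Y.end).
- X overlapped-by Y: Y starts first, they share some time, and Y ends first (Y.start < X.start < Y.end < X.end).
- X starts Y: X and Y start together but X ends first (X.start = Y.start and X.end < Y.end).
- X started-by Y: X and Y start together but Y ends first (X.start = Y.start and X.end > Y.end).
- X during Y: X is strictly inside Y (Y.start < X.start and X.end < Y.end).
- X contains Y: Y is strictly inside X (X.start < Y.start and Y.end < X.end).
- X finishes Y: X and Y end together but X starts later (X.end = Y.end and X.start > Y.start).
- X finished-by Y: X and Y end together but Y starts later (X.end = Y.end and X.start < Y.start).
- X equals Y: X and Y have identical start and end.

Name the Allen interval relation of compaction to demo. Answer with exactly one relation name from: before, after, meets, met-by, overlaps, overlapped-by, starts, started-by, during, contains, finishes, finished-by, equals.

finished-by

compaction = [June 17, June 23]; demo = [June 18, June 23].
Compare endpoints: compaction.start < demo.start, compaction.start < demo.end, compaction.end > demo.start, compaction.end = demo.end.
That pattern is 'finished-by'.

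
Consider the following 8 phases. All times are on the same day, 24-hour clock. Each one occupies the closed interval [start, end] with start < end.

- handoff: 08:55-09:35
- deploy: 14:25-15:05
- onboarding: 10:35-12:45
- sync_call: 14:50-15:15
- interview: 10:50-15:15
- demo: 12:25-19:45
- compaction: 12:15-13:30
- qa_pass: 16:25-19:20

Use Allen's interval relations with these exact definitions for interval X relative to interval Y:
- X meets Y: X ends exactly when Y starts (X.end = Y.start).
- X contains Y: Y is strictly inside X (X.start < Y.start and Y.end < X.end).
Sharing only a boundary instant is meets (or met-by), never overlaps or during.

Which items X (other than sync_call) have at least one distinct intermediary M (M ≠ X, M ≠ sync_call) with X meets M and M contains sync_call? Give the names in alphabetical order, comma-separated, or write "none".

none

Target sync_call = [14:50, 15:15].
Intermediaries M with M contains sync_call: demo.
Via demo — items with X meets demo: none.
Union: none.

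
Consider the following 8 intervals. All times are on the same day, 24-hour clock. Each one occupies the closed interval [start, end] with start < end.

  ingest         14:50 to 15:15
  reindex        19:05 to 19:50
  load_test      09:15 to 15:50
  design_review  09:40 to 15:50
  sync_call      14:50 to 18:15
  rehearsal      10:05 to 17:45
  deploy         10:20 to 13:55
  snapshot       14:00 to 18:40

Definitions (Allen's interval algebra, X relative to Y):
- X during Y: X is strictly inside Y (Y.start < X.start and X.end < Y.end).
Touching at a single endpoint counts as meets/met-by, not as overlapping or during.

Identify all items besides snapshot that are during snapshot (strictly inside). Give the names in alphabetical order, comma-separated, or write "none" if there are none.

Target snapshot = [14:00, 18:40].
deploy [10:20, 13:55] → before → no.
design_review [09:40, 15:50] → overlaps → no.
ingest [14:50, 15:15] → during → yes.
load_test [09:15, 15:50] → overlaps → no.
rehearsal [10:05, 17:45] → overlaps → no.
reindex [19:05, 19:50] → after → no.
sync_call [14:50, 18:15] → during → yes.
Result: ingest, sync_call.

ingest, sync_call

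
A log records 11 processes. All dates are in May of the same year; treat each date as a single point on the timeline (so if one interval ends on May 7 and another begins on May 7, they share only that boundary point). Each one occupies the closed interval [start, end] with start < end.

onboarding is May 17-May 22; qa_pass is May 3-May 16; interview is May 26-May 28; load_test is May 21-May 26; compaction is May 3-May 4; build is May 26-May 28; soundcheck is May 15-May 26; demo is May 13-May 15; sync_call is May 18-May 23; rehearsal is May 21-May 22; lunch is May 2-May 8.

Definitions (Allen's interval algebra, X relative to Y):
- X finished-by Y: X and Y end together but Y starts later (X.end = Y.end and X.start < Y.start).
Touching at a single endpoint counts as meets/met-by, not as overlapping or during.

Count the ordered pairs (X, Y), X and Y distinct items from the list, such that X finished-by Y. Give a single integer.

Checking all 110 ordered pairs for relation 'finished-by'; matching pairs in alphabetical order:
(onboarding, rehearsal): onboarding finished-by rehearsal ✓
(soundcheck, load_test): soundcheck finished-by load_test ✓
Count: 2.

2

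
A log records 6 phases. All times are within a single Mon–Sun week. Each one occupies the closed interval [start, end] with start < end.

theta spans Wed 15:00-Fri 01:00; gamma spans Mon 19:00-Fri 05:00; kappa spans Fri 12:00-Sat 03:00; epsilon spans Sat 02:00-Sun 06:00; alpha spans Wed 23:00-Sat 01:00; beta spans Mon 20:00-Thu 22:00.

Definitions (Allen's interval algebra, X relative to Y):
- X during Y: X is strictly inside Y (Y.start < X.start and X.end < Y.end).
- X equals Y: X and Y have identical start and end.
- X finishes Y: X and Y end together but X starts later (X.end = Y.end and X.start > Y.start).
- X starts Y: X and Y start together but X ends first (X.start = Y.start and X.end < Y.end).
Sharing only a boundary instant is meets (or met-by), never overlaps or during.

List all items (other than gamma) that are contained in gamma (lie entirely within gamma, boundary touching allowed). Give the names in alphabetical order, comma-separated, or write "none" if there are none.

Target gamma = [Mon 19:00, Fri 05:00].
alpha [Wed 23:00, Sat 01:00] → overlapped-by → no.
beta [Mon 20:00, Thu 22:00] → during → yes.
epsilon [Sat 02:00, Sun 06:00] → after → no.
kappa [Fri 12:00, Sat 03:00] → after → no.
theta [Wed 15:00, Fri 01:00] → during → yes.
Result: beta, theta.

beta, theta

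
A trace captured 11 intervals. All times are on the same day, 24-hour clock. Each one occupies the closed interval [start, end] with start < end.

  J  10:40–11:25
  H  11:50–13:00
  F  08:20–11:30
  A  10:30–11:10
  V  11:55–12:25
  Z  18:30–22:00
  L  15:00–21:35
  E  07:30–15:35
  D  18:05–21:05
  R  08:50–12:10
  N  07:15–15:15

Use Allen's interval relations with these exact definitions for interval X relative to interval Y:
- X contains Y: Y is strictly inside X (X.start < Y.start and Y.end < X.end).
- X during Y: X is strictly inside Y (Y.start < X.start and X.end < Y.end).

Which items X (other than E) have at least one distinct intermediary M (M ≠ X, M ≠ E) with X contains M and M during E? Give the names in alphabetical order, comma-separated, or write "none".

F, H, N, R

Target E = [07:30, 15:35].
Intermediaries M with M during E: A, F, H, J, R, V.
Via A — items with X contains A: F, N, R.
Via F — items with X contains F: N.
Via H — items with X contains H: N.
Via J — items with X contains J: F, N, R.
Via R — items with X contains R: N.
Via V — items with X contains V: H, N.
Union: F, H, N, R.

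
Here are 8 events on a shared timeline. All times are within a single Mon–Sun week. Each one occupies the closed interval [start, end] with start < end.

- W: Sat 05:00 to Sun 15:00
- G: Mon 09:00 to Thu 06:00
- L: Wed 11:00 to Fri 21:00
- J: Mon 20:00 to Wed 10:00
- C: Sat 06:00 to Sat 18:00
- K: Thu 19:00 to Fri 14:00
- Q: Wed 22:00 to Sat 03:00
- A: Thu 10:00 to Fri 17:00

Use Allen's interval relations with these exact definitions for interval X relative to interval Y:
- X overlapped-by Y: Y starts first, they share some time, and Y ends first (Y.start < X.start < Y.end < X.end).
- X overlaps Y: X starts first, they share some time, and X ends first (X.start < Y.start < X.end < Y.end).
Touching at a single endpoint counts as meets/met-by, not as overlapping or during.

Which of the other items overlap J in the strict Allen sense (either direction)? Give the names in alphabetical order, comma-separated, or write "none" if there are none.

none

Target J = [Mon 20:00, Wed 10:00].
A [Thu 10:00, Fri 17:00] → after → no.
C [Sat 06:00, Sat 18:00] → after → no.
G [Mon 09:00, Thu 06:00] → contains → no.
K [Thu 19:00, Fri 14:00] → after → no.
L [Wed 11:00, Fri 21:00] → after → no.
Q [Wed 22:00, Sat 03:00] → after → no.
W [Sat 05:00, Sun 15:00] → after → no.
Result: none.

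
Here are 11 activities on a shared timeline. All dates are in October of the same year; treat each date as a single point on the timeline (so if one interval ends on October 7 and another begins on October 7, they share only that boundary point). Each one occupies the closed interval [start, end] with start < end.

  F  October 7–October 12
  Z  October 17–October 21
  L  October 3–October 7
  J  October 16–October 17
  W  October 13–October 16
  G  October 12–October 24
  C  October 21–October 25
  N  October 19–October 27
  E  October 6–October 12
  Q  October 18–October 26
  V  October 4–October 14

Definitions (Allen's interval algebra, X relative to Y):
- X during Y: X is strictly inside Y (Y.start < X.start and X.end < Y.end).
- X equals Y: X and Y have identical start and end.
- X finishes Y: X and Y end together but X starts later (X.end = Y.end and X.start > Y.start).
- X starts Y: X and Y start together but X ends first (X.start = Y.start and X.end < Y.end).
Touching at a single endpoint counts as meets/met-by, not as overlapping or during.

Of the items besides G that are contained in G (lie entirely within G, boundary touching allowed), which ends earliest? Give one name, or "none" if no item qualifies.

Target G = [October 12, October 24].
C [October 21, October 25] → overlapped-by → excluded.
E [October 6, October 12] → meets → excluded.
F [October 7, October 12] → meets → excluded.
J [October 16, October 17] → during → candidate.
L [October 3, October 7] → before → excluded.
N [October 19, October 27] → overlapped-by → excluded.
Q [October 18, October 26] → overlapped-by → excluded.
V [October 4, October 14] → overlaps → excluded.
W [October 13, October 16] → during → candidate.
Z [October 17, October 21] → during → candidate.
Among candidates, earliest end is October 16 → W.

W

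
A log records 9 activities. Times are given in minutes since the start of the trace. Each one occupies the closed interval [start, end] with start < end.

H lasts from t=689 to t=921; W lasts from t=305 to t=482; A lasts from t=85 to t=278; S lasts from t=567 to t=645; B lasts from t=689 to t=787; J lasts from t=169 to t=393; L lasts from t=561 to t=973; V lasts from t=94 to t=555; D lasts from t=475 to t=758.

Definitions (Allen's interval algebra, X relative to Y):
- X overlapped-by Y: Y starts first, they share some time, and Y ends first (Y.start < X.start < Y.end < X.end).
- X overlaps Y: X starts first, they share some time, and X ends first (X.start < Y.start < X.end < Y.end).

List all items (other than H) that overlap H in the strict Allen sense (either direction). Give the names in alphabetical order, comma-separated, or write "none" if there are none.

Target H = [t=689, t=921].
A [t=85, t=278] → before → no.
B [t=689, t=787] → starts → no.
D [t=475, t=758] → overlaps → yes.
J [t=169, t=393] → before → no.
L [t=561, t=973] → contains → no.
S [t=567, t=645] → before → no.
V [t=94, t=555] → before → no.
W [t=305, t=482] → before → no.
Result: D.

D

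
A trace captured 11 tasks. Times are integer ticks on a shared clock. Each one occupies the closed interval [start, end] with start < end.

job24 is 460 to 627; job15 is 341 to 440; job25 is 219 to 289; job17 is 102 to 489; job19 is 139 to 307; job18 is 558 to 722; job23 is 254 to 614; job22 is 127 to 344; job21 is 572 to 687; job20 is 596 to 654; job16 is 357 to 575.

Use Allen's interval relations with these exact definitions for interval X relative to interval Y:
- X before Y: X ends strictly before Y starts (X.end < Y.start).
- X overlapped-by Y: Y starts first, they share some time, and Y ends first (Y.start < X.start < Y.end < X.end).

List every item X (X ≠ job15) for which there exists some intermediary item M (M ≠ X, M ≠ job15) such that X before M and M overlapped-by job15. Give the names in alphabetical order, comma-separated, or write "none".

job19, job22, job25

Target job15 = [341, 440].
Intermediaries M with M overlapped-by job15: job16.
Via job16 — items with X before job16: job19, job22, job25.
Union: job19, job22, job25.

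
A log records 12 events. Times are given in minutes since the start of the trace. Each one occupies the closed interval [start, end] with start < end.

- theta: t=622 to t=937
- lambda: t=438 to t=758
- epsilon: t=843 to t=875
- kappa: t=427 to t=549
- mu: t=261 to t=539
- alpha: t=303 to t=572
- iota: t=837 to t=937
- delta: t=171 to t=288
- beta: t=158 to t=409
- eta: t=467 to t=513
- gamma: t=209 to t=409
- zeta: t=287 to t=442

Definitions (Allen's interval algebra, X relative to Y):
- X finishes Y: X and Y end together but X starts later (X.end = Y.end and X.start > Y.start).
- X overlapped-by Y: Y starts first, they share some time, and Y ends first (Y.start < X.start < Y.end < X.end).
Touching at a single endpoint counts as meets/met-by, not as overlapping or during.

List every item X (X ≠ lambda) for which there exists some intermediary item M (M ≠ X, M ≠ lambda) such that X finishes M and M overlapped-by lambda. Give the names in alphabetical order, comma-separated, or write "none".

iota

Target lambda = [t=438, t=758].
Intermediaries M with M overlapped-by lambda: theta.
Via theta — items with X finishes theta: iota.
Union: iota.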